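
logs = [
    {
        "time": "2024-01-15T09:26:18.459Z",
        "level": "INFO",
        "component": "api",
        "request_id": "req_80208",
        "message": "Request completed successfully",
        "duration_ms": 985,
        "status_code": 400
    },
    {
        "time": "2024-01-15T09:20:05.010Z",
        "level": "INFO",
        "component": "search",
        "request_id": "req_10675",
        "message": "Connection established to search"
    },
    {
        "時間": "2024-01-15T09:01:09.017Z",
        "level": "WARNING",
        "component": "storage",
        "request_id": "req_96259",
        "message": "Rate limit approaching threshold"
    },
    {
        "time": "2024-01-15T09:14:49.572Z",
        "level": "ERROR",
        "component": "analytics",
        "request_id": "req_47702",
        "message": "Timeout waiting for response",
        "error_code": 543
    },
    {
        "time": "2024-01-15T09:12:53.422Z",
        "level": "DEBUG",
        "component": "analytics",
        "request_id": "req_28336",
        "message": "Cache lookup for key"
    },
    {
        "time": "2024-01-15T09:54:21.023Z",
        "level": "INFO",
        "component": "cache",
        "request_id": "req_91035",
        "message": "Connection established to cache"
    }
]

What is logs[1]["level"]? "INFO"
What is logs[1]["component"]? "search"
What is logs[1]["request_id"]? "req_10675"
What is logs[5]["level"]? "INFO"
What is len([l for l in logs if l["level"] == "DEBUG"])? 1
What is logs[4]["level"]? "DEBUG"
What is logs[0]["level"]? "INFO"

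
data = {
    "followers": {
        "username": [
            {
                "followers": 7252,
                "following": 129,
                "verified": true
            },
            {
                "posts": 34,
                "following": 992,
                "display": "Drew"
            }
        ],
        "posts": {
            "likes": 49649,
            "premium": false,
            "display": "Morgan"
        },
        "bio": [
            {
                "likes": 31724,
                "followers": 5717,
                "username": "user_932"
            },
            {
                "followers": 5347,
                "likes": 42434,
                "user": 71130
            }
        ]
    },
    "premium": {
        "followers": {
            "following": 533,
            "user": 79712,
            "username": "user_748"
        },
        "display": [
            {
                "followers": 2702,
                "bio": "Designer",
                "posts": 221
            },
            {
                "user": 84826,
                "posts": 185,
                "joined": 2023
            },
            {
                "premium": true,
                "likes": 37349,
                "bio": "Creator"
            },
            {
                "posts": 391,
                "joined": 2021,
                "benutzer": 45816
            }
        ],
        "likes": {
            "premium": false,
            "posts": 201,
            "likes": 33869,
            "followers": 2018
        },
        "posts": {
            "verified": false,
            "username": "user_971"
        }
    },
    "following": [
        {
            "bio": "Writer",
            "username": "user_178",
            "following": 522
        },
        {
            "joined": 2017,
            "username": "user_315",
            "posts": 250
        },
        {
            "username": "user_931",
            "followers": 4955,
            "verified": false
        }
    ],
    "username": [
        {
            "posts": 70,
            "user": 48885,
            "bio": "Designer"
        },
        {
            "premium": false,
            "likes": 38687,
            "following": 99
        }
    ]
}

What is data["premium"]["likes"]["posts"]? 201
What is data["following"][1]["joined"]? 2017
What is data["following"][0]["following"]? 522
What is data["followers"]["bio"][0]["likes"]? 31724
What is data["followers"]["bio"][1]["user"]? 71130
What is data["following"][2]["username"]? "user_931"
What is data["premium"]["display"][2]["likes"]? 37349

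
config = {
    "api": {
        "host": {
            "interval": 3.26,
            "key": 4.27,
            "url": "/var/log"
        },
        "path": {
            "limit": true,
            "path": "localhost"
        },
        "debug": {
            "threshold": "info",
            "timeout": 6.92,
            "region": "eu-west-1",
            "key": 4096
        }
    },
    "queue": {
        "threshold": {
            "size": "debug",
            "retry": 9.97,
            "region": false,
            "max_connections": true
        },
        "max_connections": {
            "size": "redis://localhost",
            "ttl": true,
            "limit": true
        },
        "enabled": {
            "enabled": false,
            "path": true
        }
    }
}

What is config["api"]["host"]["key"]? 4.27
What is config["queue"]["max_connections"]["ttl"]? True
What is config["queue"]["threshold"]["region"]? False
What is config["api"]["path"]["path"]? "localhost"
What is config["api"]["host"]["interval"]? 3.26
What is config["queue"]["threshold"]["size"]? "debug"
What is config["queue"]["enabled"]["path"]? True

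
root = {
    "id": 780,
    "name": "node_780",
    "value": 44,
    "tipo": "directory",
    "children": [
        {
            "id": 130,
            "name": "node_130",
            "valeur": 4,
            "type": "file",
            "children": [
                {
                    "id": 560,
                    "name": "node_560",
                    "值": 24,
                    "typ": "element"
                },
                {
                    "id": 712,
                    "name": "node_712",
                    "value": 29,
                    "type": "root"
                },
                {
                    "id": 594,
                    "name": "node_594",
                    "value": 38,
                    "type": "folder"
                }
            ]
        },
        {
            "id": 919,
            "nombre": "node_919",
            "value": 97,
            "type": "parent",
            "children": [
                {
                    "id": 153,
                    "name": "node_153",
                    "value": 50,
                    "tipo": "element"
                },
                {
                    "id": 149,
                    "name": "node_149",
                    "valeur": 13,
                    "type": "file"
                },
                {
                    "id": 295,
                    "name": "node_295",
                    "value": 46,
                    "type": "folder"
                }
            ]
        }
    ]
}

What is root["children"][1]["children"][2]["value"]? 46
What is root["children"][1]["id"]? 919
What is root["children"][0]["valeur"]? 4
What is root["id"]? 780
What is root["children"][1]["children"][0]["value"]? 50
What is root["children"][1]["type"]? "parent"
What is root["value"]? 44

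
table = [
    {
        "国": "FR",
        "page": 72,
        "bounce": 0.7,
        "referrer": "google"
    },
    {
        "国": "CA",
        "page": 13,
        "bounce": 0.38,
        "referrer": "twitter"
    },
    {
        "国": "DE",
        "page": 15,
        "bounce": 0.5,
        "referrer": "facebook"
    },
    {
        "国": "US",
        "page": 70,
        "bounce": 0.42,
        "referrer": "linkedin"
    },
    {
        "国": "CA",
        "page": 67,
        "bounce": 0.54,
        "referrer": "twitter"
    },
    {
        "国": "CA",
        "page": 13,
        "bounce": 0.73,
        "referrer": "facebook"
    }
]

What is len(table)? 6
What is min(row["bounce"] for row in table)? 0.38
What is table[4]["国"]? "CA"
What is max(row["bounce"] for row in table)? 0.73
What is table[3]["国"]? "US"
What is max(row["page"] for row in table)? 72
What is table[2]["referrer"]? "facebook"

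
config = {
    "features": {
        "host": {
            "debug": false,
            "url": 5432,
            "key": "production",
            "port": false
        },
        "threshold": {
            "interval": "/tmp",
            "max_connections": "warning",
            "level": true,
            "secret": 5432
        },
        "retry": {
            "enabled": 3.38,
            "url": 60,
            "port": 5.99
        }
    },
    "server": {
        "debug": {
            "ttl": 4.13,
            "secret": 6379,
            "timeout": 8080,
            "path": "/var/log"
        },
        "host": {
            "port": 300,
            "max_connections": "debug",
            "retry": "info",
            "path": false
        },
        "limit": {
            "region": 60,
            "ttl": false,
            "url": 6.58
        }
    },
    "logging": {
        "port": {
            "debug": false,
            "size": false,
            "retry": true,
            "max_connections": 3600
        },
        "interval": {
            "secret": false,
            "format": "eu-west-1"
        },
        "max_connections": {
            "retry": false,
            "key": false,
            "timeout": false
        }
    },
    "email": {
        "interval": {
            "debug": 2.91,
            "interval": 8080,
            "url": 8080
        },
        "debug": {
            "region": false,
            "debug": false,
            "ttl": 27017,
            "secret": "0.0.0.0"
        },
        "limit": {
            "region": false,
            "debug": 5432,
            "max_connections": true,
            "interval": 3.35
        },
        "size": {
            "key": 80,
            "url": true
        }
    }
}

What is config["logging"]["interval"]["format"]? "eu-west-1"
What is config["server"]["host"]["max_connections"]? "debug"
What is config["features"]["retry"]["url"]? 60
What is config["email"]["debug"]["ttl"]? 27017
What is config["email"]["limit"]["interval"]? 3.35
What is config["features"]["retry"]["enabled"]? 3.38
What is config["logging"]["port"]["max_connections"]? 3600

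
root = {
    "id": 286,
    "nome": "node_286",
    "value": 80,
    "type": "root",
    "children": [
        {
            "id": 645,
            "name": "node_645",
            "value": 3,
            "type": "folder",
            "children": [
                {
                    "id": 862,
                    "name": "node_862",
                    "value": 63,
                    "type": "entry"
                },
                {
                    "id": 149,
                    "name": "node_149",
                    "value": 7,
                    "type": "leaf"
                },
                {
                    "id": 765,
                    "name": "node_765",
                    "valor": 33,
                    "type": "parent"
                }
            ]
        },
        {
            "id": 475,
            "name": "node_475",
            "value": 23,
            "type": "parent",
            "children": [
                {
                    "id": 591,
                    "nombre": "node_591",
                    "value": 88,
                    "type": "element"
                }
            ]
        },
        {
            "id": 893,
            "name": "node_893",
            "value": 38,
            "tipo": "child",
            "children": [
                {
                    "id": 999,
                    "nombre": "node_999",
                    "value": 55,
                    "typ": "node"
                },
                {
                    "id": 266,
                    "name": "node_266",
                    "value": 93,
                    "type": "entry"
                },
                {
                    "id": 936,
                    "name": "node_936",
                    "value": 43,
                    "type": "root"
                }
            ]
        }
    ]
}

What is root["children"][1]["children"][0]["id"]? 591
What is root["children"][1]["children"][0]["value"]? 88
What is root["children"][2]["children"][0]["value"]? 55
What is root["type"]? "root"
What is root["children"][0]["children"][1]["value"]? 7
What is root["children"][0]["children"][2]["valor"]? 33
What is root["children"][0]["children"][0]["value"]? 63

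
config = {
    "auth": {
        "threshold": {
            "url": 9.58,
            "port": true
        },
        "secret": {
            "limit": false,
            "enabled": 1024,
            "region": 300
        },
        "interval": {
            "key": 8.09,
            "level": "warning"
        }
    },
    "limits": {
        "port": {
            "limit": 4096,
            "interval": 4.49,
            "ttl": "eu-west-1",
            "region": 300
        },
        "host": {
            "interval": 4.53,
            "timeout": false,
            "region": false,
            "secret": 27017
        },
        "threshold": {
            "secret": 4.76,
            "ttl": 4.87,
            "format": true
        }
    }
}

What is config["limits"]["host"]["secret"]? 27017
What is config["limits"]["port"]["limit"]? 4096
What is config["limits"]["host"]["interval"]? 4.53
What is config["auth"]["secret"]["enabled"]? 1024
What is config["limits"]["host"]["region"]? False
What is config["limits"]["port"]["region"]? 300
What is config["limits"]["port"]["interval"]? 4.49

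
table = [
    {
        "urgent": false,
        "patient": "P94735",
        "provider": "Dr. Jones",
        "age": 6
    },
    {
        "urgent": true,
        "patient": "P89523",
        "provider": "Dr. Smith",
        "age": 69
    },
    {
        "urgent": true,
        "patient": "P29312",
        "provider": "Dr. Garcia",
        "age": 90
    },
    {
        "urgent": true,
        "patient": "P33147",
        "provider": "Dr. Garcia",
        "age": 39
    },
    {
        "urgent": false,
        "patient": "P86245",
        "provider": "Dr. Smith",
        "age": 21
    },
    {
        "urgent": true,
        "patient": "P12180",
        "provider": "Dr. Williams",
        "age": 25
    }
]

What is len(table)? 6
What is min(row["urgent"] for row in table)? False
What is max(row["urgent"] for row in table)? True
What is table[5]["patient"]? "P12180"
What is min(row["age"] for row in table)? 6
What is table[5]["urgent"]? True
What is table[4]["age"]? 21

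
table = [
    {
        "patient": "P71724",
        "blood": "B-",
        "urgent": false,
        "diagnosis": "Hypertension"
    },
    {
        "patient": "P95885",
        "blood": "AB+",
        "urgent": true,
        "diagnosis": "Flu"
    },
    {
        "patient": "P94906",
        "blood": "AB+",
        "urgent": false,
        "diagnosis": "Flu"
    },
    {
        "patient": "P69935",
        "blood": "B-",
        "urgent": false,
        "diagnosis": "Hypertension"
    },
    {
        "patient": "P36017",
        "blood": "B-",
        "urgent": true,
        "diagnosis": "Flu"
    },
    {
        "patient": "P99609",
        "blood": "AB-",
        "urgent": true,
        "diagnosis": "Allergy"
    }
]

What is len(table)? 6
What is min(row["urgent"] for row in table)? False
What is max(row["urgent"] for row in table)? True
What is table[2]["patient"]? "P94906"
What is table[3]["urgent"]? False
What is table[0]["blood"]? "B-"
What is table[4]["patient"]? "P36017"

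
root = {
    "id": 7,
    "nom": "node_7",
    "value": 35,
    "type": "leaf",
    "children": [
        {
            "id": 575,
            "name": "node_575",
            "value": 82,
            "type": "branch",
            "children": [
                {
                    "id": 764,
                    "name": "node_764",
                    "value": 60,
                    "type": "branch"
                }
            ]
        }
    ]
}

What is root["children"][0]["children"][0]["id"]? 764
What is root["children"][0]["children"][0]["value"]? 60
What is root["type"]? "leaf"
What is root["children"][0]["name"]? "node_575"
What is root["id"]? 7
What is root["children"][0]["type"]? "branch"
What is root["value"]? 35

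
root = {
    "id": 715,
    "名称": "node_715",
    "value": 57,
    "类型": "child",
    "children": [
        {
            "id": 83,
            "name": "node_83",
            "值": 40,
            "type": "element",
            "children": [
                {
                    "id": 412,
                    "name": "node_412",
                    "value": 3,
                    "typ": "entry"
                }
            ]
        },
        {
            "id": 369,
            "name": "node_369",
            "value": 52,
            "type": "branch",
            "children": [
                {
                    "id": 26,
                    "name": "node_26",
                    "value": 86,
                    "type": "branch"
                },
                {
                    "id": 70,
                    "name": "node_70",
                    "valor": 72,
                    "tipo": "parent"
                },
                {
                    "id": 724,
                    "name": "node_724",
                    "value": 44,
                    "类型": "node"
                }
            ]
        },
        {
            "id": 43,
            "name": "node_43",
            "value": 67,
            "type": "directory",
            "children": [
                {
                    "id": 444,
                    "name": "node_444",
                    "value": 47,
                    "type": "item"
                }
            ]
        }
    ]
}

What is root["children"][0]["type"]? "element"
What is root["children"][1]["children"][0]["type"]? "branch"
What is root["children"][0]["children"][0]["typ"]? "entry"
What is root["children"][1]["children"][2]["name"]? "node_724"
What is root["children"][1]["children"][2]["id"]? 724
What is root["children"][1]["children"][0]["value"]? 86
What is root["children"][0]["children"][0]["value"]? 3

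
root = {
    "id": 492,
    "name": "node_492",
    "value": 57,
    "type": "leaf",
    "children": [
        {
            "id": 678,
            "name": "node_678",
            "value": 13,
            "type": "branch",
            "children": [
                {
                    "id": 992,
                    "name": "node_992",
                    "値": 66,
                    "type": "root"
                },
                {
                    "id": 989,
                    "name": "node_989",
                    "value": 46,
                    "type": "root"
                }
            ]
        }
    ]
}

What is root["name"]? "node_492"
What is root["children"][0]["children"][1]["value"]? 46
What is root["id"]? 492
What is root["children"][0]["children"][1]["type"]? "root"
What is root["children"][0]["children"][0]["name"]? "node_992"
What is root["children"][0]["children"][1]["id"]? 989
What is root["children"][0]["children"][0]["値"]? 66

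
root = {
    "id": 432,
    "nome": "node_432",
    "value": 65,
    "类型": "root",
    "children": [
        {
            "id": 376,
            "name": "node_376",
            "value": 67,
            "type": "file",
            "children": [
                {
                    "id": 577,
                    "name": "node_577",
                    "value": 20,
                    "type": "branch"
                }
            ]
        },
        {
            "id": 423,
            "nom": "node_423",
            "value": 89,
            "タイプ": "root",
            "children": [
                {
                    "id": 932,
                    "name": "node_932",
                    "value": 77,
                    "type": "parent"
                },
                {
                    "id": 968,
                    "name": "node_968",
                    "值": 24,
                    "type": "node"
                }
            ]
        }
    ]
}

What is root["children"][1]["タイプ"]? "root"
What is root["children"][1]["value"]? 89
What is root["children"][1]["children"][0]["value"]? 77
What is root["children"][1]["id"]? 423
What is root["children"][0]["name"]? "node_376"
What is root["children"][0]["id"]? 376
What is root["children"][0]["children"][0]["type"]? "branch"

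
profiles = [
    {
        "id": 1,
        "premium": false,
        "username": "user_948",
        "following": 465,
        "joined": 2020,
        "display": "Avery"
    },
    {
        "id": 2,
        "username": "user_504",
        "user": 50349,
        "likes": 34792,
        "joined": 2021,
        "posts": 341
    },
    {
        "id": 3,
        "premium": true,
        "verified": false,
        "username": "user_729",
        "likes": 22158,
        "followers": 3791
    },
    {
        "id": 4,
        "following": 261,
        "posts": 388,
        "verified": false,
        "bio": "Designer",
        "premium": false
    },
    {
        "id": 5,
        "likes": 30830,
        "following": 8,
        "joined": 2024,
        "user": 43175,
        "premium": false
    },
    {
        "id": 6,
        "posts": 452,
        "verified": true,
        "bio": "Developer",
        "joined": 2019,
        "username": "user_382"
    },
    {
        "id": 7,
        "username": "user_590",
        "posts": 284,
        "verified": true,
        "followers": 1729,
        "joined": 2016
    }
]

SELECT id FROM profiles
[1, 2, 3, 4, 5, 6, 7]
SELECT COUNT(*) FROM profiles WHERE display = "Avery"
1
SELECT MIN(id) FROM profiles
1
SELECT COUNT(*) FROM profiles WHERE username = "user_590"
1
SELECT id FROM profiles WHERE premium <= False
[1, 4, 5]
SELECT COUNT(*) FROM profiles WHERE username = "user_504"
1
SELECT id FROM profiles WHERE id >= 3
[3, 4, 5, 6, 7]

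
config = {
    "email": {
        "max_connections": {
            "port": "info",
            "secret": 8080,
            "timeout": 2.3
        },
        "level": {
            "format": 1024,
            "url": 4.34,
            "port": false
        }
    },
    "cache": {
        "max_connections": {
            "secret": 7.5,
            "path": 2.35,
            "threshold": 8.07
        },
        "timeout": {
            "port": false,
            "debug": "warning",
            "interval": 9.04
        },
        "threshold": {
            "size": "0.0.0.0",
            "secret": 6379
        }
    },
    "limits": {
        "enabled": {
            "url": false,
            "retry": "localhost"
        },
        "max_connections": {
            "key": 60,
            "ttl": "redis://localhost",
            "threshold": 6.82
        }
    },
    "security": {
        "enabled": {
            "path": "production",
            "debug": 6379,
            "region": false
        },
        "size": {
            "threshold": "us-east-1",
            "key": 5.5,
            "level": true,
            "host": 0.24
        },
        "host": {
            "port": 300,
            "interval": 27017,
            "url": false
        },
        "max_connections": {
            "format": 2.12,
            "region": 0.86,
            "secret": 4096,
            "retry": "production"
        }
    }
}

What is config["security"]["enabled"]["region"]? False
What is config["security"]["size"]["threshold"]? "us-east-1"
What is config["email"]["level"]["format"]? 1024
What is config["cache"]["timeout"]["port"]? False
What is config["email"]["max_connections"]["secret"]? 8080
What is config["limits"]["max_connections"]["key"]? 60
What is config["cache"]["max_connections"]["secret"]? 7.5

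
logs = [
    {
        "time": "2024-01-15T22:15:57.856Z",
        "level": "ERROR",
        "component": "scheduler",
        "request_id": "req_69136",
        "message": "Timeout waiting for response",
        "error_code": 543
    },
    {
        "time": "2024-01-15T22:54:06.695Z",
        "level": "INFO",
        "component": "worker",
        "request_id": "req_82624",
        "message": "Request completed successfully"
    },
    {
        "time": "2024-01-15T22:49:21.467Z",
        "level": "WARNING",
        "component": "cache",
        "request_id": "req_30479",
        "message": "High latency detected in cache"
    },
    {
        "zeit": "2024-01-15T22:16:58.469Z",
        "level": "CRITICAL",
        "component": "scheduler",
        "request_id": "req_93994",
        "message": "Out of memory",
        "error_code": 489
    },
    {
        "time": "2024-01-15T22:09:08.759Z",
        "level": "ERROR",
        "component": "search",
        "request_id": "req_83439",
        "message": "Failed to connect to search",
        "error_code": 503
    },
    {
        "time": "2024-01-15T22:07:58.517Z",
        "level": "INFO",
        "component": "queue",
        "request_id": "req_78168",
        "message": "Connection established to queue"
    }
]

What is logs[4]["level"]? "ERROR"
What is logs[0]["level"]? "ERROR"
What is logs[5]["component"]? "queue"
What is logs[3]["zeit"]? "2024-01-15T22:16:58.469Z"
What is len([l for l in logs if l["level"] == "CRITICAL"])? 1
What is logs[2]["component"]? "cache"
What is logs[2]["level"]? "WARNING"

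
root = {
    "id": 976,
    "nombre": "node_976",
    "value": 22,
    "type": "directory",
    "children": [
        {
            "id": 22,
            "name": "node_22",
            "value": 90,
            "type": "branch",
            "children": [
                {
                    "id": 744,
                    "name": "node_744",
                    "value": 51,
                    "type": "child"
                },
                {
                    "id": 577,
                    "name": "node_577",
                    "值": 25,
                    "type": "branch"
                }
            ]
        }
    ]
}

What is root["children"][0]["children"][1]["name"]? "node_577"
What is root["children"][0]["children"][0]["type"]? "child"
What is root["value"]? 22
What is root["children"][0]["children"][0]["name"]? "node_744"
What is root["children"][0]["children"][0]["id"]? 744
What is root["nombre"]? "node_976"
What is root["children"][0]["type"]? "branch"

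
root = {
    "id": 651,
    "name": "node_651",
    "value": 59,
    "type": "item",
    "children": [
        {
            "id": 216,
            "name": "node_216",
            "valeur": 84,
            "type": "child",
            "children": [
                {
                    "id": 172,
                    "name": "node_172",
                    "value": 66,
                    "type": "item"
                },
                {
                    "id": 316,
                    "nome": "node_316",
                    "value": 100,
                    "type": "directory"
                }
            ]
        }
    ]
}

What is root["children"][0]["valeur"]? 84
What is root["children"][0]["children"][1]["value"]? 100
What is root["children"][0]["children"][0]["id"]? 172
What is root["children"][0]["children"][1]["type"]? "directory"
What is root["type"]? "item"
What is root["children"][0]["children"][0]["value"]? 66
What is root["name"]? "node_651"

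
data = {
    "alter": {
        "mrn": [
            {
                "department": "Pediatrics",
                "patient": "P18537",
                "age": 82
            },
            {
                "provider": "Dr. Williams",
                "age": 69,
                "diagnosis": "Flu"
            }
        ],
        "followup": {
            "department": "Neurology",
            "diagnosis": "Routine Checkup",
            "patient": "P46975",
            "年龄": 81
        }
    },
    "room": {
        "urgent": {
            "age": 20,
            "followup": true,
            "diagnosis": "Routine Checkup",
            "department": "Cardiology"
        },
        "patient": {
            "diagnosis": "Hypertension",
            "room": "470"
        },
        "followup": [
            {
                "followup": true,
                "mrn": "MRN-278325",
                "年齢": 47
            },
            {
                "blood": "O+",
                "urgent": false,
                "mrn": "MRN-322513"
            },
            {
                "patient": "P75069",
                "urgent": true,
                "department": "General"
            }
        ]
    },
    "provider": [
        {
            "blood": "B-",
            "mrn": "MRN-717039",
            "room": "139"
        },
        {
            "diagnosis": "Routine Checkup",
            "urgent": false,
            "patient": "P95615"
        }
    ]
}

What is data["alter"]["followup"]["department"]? "Neurology"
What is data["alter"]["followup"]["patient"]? "P46975"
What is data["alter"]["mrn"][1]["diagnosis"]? "Flu"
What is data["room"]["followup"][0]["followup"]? True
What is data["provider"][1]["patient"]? "P95615"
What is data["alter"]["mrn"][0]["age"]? 82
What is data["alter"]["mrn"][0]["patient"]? "P18537"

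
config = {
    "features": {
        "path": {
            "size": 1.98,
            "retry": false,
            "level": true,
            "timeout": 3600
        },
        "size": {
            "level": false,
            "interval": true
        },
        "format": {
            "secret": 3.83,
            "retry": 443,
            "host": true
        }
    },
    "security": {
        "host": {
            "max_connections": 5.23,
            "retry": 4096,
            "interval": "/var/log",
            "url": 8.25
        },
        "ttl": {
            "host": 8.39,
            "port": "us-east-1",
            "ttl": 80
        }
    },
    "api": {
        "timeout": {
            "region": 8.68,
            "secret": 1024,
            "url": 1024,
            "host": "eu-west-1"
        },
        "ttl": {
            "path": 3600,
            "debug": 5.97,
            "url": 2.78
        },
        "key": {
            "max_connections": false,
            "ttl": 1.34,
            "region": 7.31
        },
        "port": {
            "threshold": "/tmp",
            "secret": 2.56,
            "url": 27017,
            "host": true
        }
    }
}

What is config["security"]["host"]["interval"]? "/var/log"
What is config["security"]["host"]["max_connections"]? 5.23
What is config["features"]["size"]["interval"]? True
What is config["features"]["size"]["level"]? False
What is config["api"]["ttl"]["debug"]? 5.97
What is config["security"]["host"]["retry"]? 4096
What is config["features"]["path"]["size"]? 1.98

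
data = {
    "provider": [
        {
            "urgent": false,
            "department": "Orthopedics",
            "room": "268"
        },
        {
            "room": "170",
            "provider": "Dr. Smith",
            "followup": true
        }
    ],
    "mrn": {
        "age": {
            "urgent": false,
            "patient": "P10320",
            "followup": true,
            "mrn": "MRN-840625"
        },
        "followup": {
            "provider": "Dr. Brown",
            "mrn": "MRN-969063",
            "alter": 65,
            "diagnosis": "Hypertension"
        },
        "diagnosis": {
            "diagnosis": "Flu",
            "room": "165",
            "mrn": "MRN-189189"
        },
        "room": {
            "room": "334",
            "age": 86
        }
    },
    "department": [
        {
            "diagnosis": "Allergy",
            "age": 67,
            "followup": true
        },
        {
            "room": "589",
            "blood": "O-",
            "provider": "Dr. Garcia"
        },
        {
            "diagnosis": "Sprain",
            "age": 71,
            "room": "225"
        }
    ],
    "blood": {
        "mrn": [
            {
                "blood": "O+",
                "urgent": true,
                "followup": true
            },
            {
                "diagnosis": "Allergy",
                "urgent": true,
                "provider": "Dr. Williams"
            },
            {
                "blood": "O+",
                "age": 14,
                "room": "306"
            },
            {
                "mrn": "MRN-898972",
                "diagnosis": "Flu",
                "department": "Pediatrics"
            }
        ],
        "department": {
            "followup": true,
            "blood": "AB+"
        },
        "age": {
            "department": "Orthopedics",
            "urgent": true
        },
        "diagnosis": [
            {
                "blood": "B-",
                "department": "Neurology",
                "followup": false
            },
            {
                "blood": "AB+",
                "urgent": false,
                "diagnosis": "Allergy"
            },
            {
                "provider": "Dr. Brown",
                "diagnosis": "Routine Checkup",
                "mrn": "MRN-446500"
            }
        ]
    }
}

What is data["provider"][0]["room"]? "268"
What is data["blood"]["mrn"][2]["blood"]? "O+"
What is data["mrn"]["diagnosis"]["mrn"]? "MRN-189189"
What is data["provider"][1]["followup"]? True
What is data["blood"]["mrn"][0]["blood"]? "O+"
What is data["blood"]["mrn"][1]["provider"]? "Dr. Williams"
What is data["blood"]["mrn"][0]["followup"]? True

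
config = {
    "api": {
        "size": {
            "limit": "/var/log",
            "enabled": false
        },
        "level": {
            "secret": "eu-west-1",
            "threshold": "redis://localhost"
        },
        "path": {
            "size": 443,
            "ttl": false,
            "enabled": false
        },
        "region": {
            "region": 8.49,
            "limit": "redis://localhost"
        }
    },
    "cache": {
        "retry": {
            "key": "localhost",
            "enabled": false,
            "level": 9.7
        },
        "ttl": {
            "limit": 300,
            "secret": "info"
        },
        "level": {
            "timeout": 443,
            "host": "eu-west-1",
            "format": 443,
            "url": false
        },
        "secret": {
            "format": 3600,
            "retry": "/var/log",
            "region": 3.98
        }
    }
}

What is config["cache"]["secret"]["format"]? 3600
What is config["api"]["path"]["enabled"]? False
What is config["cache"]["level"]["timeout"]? 443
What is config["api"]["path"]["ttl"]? False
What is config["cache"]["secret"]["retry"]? "/var/log"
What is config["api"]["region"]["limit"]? "redis://localhost"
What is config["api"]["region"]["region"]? 8.49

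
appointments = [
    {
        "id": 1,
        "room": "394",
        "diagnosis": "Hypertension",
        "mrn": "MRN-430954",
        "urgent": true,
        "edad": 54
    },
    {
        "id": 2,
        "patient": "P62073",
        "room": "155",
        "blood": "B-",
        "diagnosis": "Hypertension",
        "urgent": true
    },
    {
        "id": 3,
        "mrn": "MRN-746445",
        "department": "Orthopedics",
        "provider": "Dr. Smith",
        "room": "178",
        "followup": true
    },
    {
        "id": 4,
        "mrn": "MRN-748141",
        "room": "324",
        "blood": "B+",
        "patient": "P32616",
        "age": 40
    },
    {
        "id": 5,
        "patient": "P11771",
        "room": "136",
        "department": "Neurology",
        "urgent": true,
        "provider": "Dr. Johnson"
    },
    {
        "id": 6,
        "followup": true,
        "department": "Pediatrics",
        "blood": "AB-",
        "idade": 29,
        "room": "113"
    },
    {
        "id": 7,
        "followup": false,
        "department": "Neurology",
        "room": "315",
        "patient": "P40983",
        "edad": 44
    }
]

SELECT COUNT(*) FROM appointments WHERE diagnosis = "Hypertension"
2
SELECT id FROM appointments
[1, 2, 3, 4, 5, 6, 7]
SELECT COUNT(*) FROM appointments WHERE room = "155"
1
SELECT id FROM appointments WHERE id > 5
[6, 7]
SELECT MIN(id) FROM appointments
1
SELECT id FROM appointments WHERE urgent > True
[]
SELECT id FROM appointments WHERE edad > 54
[]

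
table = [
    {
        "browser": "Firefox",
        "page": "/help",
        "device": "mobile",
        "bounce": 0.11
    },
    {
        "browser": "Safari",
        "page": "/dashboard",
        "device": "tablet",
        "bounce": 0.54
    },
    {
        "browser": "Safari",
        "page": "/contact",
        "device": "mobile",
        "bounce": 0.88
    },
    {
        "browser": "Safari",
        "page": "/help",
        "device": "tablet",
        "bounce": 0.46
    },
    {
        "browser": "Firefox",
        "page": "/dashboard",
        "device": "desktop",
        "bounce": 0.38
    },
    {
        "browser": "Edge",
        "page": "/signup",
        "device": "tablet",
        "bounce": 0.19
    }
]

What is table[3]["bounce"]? 0.46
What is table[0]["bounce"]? 0.11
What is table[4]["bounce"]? 0.38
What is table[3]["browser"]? "Safari"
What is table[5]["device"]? "tablet"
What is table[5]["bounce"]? 0.19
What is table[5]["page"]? "/signup"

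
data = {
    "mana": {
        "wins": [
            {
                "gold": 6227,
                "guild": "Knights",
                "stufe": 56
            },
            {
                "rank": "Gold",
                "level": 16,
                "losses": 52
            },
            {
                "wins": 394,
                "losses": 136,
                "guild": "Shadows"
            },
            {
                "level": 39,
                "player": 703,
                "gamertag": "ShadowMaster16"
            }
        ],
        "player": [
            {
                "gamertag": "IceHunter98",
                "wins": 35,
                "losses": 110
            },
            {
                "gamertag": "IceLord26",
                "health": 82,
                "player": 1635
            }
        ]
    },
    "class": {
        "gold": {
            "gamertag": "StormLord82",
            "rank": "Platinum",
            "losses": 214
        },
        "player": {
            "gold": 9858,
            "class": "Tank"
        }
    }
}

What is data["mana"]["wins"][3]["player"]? 703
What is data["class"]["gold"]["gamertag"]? "StormLord82"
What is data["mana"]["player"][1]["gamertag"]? "IceLord26"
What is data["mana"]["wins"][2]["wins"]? 394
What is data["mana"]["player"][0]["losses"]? 110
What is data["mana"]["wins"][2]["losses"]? 136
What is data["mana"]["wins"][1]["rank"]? "Gold"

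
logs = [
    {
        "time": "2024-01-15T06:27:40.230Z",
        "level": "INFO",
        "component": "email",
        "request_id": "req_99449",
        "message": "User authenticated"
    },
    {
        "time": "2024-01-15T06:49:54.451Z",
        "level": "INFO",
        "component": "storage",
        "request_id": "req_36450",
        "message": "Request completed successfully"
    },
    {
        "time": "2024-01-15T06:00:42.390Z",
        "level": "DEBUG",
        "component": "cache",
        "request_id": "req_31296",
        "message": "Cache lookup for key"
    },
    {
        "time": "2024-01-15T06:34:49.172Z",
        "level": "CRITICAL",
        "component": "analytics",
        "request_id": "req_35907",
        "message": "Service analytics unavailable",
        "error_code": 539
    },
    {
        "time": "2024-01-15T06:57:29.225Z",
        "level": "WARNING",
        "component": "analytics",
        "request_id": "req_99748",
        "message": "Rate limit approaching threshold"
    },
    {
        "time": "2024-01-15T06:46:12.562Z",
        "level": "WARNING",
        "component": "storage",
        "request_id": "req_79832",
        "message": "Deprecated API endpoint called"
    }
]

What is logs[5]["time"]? "2024-01-15T06:46:12.562Z"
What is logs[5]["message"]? "Deprecated API endpoint called"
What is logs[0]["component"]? "email"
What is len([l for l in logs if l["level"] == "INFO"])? 2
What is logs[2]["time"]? "2024-01-15T06:00:42.390Z"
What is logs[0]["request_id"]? "req_99449"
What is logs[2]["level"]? "DEBUG"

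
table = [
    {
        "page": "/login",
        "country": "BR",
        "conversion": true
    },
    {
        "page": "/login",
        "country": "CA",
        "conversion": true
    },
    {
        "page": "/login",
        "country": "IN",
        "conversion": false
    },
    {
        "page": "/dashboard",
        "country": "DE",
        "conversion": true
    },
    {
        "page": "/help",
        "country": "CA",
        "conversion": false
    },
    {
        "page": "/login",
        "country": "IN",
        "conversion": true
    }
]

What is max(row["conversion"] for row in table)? True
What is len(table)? 6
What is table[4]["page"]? "/help"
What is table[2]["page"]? "/login"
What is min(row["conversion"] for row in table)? False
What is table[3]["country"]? "DE"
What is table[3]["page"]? "/dashboard"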